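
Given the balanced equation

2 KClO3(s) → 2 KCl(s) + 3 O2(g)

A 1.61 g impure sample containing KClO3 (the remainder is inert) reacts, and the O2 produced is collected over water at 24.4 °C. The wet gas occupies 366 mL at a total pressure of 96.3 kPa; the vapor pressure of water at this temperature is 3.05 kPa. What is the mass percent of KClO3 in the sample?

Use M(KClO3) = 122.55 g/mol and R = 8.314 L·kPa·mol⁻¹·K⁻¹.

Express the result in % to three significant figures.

70.0 %

P(O2) = 96.3 − 3.05 = 93.25 kPa
n(O2) = PV/RT = (93.25 × 0.3660) / (8.314 × 297.55) = 0.01380 mol
n(KClO3) = (2/3) × 0.01380 = 0.009200 mol
m(KClO3) = 0.009200 × 122.55 = 1.127 g
%KClO3 = 1.127 / 1.61 × 100 = 70.00%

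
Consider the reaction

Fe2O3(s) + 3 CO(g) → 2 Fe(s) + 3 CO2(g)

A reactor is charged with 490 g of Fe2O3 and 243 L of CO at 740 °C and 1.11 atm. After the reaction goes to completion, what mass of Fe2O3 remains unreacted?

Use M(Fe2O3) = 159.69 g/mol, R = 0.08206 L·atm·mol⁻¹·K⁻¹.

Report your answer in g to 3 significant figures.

317 g

n(Fe2O3) = 490 / 159.69 = 3.068 mol
n(CO) = PV/RT = (1.11 × 243) / (0.08206 × 1013.15) = 3.244 mol
For 3.068 mol Fe2O3, stoichiometry requires (3/1) × 3.068 = 9.204 mol CO; 3.244 mol is available, so CO is limiting.
n(Fe2O3) consumed = (1/3) × 3.244 = 1.081 mol; remaining = 3.068 − 1.081 = 1.987 mol
m(Fe2O3) = 1.987 × 159.69 = 317.3 g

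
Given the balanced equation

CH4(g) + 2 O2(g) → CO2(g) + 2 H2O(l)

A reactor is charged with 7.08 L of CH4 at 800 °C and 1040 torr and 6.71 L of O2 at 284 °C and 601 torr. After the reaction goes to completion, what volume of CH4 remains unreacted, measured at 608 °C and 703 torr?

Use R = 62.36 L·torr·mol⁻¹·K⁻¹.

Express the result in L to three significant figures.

4.06 L

n(CH4) = PV/RT = (1040 × 7.08) / (62.36 × 1073.15) = 0.1100 mol
n(O2) = PV/RT = (601 × 6.71) / (62.36 × 557.15) = 0.1161 mol
For 0.1100 mol CH4, stoichiometry requires (2/1) × 0.1100 = 0.2200 mol O2; 0.1161 mol is available, so O2 is limiting.
n(CH4) consumed = (1/2) × 0.1161 = 0.05805 mol; remaining = 0.1100 − 0.05805 = 0.05195 mol
V(CH4) = nRT/P = 0.05195 × 62.36 × 881.15 / 703 = 4.061 L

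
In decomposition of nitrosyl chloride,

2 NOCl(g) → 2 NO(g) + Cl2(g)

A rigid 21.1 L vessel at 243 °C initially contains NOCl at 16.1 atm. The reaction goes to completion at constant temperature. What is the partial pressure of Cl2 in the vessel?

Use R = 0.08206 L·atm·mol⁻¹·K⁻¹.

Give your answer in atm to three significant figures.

n(NOCl)₀ = PV/RT = (16.1 × 21.1) / (0.08206 × 516.15) = 8.020 mol
n(Cl2) = (1/2) × 8.020 = 4.010 mol
P(Cl2) = nRT/V = 4.010 × 0.08206 × 516.15 / 21.1 = 8.050 atm

8.05 atm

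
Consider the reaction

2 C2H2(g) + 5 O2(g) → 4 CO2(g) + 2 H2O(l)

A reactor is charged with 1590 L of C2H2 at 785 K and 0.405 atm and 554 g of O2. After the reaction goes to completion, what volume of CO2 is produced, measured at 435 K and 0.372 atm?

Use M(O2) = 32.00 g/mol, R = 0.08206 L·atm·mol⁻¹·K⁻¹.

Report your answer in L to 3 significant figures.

1330 L

n(C2H2) = PV/RT = (0.405 × 1590) / (0.08206 × 785) = 9.997 mol
n(O2) = 554 / 32.00 = 17.31 mol
For 9.997 mol C2H2, stoichiometry requires (5/2) × 9.997 = 24.99 mol O2; 17.31 mol is available, so O2 is limiting.
n(CO2) = (4/5) × 17.31 = 13.85 mol
V(CO2) = nRT/P = 13.85 × 0.08206 × 435 / 0.372 = 1329 L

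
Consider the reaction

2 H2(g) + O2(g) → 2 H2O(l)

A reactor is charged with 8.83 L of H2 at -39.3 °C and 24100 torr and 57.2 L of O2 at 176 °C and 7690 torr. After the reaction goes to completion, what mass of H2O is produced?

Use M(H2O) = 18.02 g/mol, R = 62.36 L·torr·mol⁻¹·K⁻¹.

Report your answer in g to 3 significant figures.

n(H2) = PV/RT = (24100 × 8.83) / (62.36 × 233.85) = 14.59 mol
n(O2) = PV/RT = (7690 × 57.2) / (62.36 × 449.15) = 15.70 mol
For 14.59 mol H2, stoichiometry requires (1/2) × 14.59 = 7.295 mol O2; 15.70 mol is available, so H2 is limiting.
n(H2O) = (2/2) × 14.59 = 14.59 mol
m(H2O) = 14.59 × 18.02 = 262.9 g

263 g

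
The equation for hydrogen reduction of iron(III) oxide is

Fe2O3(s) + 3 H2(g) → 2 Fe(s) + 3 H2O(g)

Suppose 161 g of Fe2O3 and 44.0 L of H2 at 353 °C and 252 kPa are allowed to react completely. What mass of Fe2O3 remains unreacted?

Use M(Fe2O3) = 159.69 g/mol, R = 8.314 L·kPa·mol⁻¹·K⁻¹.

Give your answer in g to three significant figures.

n(Fe2O3) = 161 / 159.69 = 1.008 mol
n(H2) = PV/RT = (252 × 44.0) / (8.314 × 626.15) = 2.130 mol
For 1.008 mol Fe2O3, stoichiometry requires (3/1) × 1.008 = 3.024 mol H2; 2.130 mol is available, so H2 is limiting.
n(Fe2O3) consumed = (1/3) × 2.130 = 0.7100 mol; remaining = 1.008 − 0.7100 = 0.2980 mol
m(Fe2O3) = 0.2980 × 159.69 = 47.59 g

47.6 g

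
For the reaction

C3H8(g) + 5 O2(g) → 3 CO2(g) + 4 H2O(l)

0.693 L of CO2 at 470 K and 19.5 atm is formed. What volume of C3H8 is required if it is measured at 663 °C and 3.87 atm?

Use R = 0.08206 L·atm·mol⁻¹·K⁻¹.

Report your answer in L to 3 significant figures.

n(CO2) = PV/RT = (19.5 × 0.693) / (0.08206 × 470) = 0.3504 mol
n(C3H8) = (1/3) × 0.3504 = 0.1168 mol
V = nRT/P = 0.1168 × 0.08206 × 936.15 / 3.87 = 2.319 L

2.32 L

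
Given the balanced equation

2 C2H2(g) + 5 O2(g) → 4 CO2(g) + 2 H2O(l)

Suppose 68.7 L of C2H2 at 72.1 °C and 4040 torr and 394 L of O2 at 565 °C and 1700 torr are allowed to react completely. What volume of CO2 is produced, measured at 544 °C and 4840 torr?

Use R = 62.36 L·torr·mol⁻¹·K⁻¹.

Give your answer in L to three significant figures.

n(C2H2) = PV/RT = (4040 × 68.7) / (62.36 × 345.25) = 12.89 mol
n(O2) = PV/RT = (1700 × 394) / (62.36 × 838.15) = 12.81 mol
For 12.89 mol C2H2, stoichiometry requires (5/2) × 12.89 = 32.23 mol O2; 12.81 mol is available, so O2 is limiting.
n(CO2) = (4/5) × 12.81 = 10.25 mol
V(CO2) = nRT/P = 10.25 × 62.36 × 817.15 / 4840 = 107.9 L

108 L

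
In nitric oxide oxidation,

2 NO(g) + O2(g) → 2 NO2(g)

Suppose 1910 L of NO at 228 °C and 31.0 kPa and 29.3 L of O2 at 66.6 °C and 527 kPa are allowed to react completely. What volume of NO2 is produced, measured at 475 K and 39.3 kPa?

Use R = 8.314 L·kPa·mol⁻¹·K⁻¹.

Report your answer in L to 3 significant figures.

1100 L

n(NO) = PV/RT = (31.0 × 1910) / (8.314 × 501.15) = 14.21 mol
n(O2) = PV/RT = (527 × 29.3) / (8.314 × 339.75) = 5.466 mol
For 14.21 mol NO, stoichiometry requires (1/2) × 14.21 = 7.105 mol O2; 5.466 mol is available, so O2 is limiting.
n(NO2) = (2/1) × 5.466 = 10.93 mol
V(NO2) = nRT/P = 10.93 × 8.314 × 475 / 39.3 = 1098 L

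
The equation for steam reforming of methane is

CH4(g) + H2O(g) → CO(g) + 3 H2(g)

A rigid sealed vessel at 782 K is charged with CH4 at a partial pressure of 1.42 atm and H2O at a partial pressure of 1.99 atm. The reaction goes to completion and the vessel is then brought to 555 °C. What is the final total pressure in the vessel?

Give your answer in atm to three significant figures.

At constant V, partial pressures at 782 K are proportional to moles, so apply stoichiometry directly to pressures.
P(H2O) required for 1.42 atm of CH4 = (1/1) × 1.42 = 1.420 atm; available 1.99 atm, so CH4 is limiting.
P(H2O) remaining = 1.99 − (1/1) × 1.42 = 0.5700 atm
P(gaseous products) = (1+3)/1 × 1.42 = 5.680 atm
P_total at 782 K = 0.5700 + 5.680 = 6.250 atm
Scaling to 555 °C: P = 6.250 × 828.15/782 = 6.619 atm

6.62 atm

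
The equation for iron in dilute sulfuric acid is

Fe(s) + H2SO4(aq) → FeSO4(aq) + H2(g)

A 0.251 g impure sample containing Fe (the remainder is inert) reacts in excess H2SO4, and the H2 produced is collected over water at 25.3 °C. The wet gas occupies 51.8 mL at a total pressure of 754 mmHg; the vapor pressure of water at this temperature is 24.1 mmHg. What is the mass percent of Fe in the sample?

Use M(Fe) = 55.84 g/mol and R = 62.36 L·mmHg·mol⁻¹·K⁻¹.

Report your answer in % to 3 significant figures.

45.2 %

P(H2) = 754 − 24.1 = 729.9 mmHg
n(H2) = PV/RT = (729.9 × 0.05180) / (62.36 × 298.45) = 0.002031 mol
n(Fe) = (1/1) × 0.002031 = 0.002031 mol
m(Fe) = 0.002031 × 55.84 = 0.1134 g
%Fe = 0.1134 / 0.251 × 100 = 45.18%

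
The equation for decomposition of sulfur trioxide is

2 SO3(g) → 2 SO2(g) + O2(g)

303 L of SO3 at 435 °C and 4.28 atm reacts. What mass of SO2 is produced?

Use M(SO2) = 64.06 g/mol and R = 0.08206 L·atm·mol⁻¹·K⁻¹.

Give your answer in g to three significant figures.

n(SO3) = PV/RT = (4.28 × 303) / (0.08206 × 708.15) = 22.32 mol
n(SO2) = (2/2) × 22.32 = 22.32 mol
m(SO2) = 22.32 × 64.06 = 1430 g

1430 g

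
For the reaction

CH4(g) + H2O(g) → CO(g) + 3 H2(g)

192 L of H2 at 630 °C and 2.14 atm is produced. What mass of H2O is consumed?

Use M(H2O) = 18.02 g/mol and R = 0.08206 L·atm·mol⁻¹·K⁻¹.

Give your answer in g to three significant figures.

n(H2) = PV/RT = (2.14 × 192) / (0.08206 × 903.15) = 5.544 mol
n(H2O) = (1/3) × 5.544 = 1.848 mol
m(H2O) = 1.848 × 18.02 = 33.30 g

33.3 g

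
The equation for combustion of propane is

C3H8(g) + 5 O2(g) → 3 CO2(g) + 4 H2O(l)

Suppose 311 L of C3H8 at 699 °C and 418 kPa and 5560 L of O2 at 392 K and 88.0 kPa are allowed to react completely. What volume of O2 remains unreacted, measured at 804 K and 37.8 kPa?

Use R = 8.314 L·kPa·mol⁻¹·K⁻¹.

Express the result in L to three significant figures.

12300 L

n(C3H8) = PV/RT = (418 × 311) / (8.314 × 972.15) = 16.08 mol
n(O2) = PV/RT = (88.0 × 5560) / (8.314 × 392) = 150.1 mol
For 16.08 mol C3H8, stoichiometry requires (5/1) × 16.08 = 80.40 mol O2; 150.1 mol is available, so C3H8 is limiting.
n(O2) consumed = (5/1) × 16.08 = 80.40 mol; remaining = 150.1 − 80.40 = 69.70 mol
V(O2) = nRT/P = 69.70 × 8.314 × 804 / 37.8 = 12330 L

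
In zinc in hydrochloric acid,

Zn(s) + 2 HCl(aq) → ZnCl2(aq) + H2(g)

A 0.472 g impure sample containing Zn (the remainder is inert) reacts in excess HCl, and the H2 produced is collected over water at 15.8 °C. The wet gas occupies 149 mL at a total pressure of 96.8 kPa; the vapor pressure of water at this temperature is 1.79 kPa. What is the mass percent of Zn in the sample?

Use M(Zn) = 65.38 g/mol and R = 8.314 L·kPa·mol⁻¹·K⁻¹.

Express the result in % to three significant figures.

81.6 %

P(H2) = 96.8 − 1.79 = 95.01 kPa
n(H2) = PV/RT = (95.01 × 0.1490) / (8.314 × 288.95) = 0.005893 mol
n(Zn) = (1/1) × 0.005893 = 0.005893 mol
m(Zn) = 0.005893 × 65.38 = 0.3853 g
%Zn = 0.3853 / 0.472 × 100 = 81.63%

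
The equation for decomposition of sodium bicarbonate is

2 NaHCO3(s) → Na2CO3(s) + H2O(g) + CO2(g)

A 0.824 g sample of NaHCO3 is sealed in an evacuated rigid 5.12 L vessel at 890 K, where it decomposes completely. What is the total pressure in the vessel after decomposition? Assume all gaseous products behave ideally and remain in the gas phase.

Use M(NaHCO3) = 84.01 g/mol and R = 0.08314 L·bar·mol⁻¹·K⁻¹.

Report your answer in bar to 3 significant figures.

0.142 bar

n(NaHCO3) = 0.824 / 84.01 = 0.009808 mol
n(gas produced) = (2/2) × 0.009808 = 0.009808 mol
P = nRT/V = 0.009808 × 0.08314 × 890 / 5.12 = 0.1417 bar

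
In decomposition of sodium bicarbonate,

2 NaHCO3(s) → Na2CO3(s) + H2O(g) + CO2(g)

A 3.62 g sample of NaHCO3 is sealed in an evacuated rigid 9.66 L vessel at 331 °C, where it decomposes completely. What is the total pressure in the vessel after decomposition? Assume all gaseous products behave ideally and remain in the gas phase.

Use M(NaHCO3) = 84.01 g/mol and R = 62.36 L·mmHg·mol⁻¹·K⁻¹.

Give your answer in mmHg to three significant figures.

n(NaHCO3) = 3.62 / 84.01 = 0.04309 mol
n(gas produced) = (2/2) × 0.04309 = 0.04309 mol
P = nRT/V = 0.04309 × 62.36 × 604.15 / 9.66 = 168.1 mmHg

168 mmHg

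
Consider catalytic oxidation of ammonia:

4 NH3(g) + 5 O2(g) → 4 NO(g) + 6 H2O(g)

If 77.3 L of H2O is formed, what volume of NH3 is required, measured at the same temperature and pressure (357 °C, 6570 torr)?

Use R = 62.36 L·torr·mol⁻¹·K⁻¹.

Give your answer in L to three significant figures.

51.5 L

At constant T and P, gas volumes are in the mole ratio: V(NH3) = (4/6) × 77.3 = 51.53 L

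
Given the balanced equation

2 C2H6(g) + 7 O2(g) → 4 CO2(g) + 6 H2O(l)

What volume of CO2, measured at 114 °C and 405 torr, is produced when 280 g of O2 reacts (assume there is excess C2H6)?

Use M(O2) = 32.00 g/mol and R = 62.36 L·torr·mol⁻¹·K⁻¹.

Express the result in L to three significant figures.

n(O2) = 280.0 / 32.00 = 8.750 mol
n(CO2) = (4/7) × 8.750 = 5.000 mol
V = nRT/P = 5.000 × 62.36 × 387.15 / 405 = 298.1 L

298 L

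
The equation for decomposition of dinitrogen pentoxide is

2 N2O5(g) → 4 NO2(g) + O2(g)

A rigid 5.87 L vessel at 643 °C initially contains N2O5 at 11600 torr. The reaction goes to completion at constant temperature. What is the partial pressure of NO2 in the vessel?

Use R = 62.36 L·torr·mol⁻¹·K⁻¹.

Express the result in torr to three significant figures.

n(N2O5)₀ = PV/RT = (11600 × 5.87) / (62.36 × 916.15) = 1.192 mol
n(NO2) = (4/2) × 1.192 = 2.384 mol
P(NO2) = nRT/V = 2.384 × 62.36 × 916.15 / 5.87 = 23200 torr

23200 torr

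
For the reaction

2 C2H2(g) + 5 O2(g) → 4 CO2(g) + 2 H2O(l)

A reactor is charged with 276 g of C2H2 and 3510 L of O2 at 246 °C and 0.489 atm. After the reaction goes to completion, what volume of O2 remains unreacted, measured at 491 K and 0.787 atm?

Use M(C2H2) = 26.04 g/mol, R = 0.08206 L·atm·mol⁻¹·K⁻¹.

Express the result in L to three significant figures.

706 L

n(C2H2) = 276 / 26.04 = 10.60 mol
n(O2) = PV/RT = (0.489 × 3510) / (0.08206 × 519.15) = 40.29 mol
For 10.60 mol C2H2, stoichiometry requires (5/2) × 10.60 = 26.50 mol O2; 40.29 mol is available, so C2H2 is limiting.
n(O2) consumed = (5/2) × 10.60 = 26.50 mol; remaining = 40.29 − 26.50 = 13.79 mol
V(O2) = nRT/P = 13.79 × 0.08206 × 491 / 0.787 = 706.0 L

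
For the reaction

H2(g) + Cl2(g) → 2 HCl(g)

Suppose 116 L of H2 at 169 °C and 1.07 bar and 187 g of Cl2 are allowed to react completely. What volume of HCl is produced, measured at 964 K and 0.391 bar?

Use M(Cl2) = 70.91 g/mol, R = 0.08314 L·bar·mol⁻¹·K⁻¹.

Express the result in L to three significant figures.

1080 L

n(H2) = PV/RT = (1.07 × 116) / (0.08314 × 442.15) = 3.376 mol
n(Cl2) = 187 / 70.91 = 2.637 mol
For 3.376 mol H2, stoichiometry requires (1/1) × 3.376 = 3.376 mol Cl2; 2.637 mol is available, so Cl2 is limiting.
n(HCl) = (2/1) × 2.637 = 5.274 mol
V(HCl) = nRT/P = 5.274 × 0.08314 × 964 / 0.391 = 1081 L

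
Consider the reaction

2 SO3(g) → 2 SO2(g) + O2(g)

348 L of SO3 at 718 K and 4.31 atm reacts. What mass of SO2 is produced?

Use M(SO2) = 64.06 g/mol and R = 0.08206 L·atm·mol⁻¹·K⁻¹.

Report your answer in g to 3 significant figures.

1630 g

n(SO3) = PV/RT = (4.31 × 348) / (0.08206 × 718) = 25.46 mol
n(SO2) = (2/2) × 25.46 = 25.46 mol
m(SO2) = 25.46 × 64.06 = 1631 g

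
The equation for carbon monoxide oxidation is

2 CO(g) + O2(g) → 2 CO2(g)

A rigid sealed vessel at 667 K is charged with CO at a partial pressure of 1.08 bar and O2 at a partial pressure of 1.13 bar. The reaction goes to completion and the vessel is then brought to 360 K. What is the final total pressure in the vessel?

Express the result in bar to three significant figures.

At constant V, partial pressures at 667 K are proportional to moles, so apply stoichiometry directly to pressures.
P(O2) required for 1.08 bar of CO = (1/2) × 1.08 = 0.5400 bar; available 1.13 bar, so CO is limiting.
P(O2) remaining = 1.13 − (1/2) × 1.08 = 0.5900 bar
P(gaseous products) = (2)/2 × 1.08 = 1.080 bar
P_total at 667 K = 0.5900 + 1.080 = 1.670 bar
Scaling to 360 K: P = 1.670 × 360/667 = 0.9013 bar

0.901 bar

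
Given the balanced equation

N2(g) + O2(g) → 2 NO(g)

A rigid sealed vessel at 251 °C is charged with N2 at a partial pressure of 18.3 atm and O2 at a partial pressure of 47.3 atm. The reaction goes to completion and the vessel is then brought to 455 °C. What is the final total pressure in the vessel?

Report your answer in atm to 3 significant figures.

91.1 atm

With V and T fixed, P_i ∝ n_i, so the mole ratios apply directly to partial pressures at 251 °C.
P(O2) required for 18.3 atm of N2 = (1/1) × 18.3 = 18.30 atm; available 47.3 atm, so N2 is limiting.
P(O2) remaining = 47.3 − (1/1) × 18.3 = 29.00 atm
P(gaseous products) = (2)/1 × 18.3 = 36.60 atm
P_total at 251 °C = 29.00 + 36.60 = 65.60 atm
Scaling to 455 °C: P = 65.60 × 728.15/524.15 = 91.13 atm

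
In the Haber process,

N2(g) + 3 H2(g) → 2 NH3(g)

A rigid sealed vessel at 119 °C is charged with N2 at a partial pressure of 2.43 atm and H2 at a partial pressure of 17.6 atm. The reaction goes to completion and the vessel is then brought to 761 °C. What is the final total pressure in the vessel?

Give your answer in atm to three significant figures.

With V and T fixed, P_i ∝ n_i, so the mole ratios apply directly to partial pressures at 119 °C.
P(H2) required for 2.43 atm of N2 = (3/1) × 2.43 = 7.290 atm; available 17.6 atm, so N2 is limiting.
P(H2) remaining = 17.6 − (3/1) × 2.43 = 10.31 atm
P(gaseous products) = (2)/1 × 2.43 = 4.860 atm
P_total at 119 °C = 10.31 + 4.860 = 15.17 atm
Scaling to 761 °C: P = 15.17 × 1034.15/392.15 = 40.01 atm

40.0 atm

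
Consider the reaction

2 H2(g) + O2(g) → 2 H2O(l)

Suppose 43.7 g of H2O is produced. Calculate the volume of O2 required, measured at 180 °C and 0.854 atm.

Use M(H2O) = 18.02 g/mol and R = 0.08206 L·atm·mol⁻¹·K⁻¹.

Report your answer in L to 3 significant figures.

52.8 L

n(H2O) = 43.70 / 18.02 = 2.425 mol
n(O2) = (1/2) × 2.425 = 1.212 mol
V = nRT/P = 1.212 × 0.08206 × 453.15 / 0.854 = 52.77 L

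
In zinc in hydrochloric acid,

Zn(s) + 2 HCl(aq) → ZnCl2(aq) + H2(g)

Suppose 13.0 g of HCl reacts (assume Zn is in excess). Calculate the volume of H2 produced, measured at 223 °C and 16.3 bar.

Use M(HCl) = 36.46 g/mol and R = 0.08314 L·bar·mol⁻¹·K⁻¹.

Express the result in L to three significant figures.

n(HCl) = 13.00 / 36.46 = 0.3566 mol
n(H2) = (1/2) × 0.3566 = 0.1783 mol
V = nRT/P = 0.1783 × 0.08314 × 496.15 / 16.3 = 0.4512 L

0.451 L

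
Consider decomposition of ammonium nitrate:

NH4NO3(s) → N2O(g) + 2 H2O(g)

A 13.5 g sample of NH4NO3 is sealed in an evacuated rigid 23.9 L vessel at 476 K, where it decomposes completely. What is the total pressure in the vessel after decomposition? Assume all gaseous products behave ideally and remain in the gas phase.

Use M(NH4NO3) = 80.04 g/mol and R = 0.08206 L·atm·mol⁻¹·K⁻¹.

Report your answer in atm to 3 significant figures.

0.827 atm

n(NH4NO3) = 13.5 / 80.04 = 0.1687 mol
n(gas produced) = (3/1) × 0.1687 = 0.5061 mol
P = nRT/V = 0.5061 × 0.08206 × 476 / 23.9 = 0.8271 atm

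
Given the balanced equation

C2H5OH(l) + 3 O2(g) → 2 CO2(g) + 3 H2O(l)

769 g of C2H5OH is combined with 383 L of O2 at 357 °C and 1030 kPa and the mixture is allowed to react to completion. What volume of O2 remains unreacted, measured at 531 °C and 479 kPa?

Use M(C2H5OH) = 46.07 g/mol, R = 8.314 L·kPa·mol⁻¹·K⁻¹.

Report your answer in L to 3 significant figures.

352 L

n(C2H5OH) = 769 / 46.07 = 16.69 mol
n(O2) = PV/RT = (1030 × 383) / (8.314 × 630.15) = 75.30 mol
For 16.69 mol C2H5OH, stoichiometry requires (3/1) × 16.69 = 50.07 mol O2; 75.30 mol is available, so C2H5OH is limiting.
n(O2) consumed = (3/1) × 16.69 = 50.07 mol; remaining = 75.30 − 50.07 = 25.23 mol
V(O2) = nRT/P = 25.23 × 8.314 × 804.15 / 479 = 352.2 L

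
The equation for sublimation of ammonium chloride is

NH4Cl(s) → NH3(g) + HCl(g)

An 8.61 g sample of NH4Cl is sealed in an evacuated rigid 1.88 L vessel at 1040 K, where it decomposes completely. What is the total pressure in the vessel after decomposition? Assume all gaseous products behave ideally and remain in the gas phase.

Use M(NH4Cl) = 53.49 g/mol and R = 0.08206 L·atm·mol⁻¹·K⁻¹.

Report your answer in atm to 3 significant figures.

14.6 atm

n(NH4Cl) = 8.61 / 53.49 = 0.1610 mol
n(gas produced) = (2/1) × 0.1610 = 0.3220 mol
P = nRT/V = 0.3220 × 0.08206 × 1040 / 1.88 = 14.62 atm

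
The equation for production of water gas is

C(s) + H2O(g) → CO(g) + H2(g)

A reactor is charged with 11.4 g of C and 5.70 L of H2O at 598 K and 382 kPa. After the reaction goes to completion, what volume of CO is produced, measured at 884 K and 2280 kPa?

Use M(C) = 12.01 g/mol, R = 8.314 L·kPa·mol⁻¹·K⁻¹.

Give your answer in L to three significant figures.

1.41 L

n(C) = 11.4 / 12.01 = 0.9492 mol
n(H2O) = PV/RT = (382 × 5.70) / (8.314 × 598) = 0.4380 mol
For 0.9492 mol C, stoichiometry requires (1/1) × 0.9492 = 0.9492 mol H2O; 0.4380 mol is available, so H2O is limiting.
n(CO) = (1/1) × 0.4380 = 0.4380 mol
V(CO) = nRT/P = 0.4380 × 8.314 × 884 / 2280 = 1.412 L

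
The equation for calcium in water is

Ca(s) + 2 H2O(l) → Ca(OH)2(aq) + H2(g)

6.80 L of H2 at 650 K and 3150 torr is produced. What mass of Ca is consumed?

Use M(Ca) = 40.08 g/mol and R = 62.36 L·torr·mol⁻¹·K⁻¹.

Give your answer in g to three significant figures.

n(H2) = PV/RT = (3150 × 6.80) / (62.36 × 650) = 0.5284 mol
n(Ca) = (1/1) × 0.5284 = 0.5284 mol
m(Ca) = 0.5284 × 40.08 = 21.18 g

21.2 g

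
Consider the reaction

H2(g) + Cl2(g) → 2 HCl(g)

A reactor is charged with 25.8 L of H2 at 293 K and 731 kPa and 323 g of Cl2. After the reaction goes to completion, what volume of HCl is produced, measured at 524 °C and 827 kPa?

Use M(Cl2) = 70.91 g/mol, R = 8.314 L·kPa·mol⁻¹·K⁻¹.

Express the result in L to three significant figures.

n(H2) = PV/RT = (731 × 25.8) / (8.314 × 293) = 7.742 mol
n(Cl2) = 323 / 70.91 = 4.555 mol
For 7.742 mol H2, stoichiometry requires (1/1) × 7.742 = 7.742 mol Cl2; 4.555 mol is available, so Cl2 is limiting.
n(HCl) = (2/1) × 4.555 = 9.110 mol
V(HCl) = nRT/P = 9.110 × 8.314 × 797.15 / 827 = 73.01 L

73.0 L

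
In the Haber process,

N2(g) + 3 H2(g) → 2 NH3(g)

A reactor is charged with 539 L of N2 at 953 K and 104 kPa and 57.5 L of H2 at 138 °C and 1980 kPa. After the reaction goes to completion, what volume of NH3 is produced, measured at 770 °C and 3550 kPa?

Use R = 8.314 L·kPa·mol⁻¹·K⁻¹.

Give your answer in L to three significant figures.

34.6 L

n(N2) = PV/RT = (104 × 539) / (8.314 × 953) = 7.075 mol
n(H2) = PV/RT = (1980 × 57.5) / (8.314 × 411.15) = 33.31 mol
For 7.075 mol N2, stoichiometry requires (3/1) × 7.075 = 21.23 mol H2; 33.31 mol is available, so N2 is limiting.
n(NH3) = (2/1) × 7.075 = 14.15 mol
V(NH3) = nRT/P = 14.15 × 8.314 × 1043.15 / 3550 = 34.57 L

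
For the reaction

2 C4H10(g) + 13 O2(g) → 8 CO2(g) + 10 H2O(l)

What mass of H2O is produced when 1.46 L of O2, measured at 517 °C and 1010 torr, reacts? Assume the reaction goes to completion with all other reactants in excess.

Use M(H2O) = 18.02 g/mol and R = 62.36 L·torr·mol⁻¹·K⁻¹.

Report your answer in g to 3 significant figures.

n(O2) = PV/RT = (1010 × 1.46) / (62.36 × 790.15) = 0.02993 mol
n(H2O) = (10/13) × 0.02993 = 0.02302 mol
m(H2O) = 0.02302 × 18.02 = 0.4148 g

0.415 g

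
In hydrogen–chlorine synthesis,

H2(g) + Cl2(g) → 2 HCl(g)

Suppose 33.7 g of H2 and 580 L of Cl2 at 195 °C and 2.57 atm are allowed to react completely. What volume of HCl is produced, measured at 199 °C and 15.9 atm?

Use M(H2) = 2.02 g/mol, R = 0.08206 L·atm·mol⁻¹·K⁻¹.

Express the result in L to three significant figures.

81.3 L

n(H2) = 33.7 / 2.02 = 16.68 mol
n(Cl2) = PV/RT = (2.57 × 580) / (0.08206 × 468.15) = 38.80 mol
For 16.68 mol H2, stoichiometry requires (1/1) × 16.68 = 16.68 mol Cl2; 38.80 mol is available, so H2 is limiting.
n(HCl) = (2/1) × 16.68 = 33.36 mol
V(HCl) = nRT/P = 33.36 × 0.08206 × 472.15 / 15.9 = 81.29 L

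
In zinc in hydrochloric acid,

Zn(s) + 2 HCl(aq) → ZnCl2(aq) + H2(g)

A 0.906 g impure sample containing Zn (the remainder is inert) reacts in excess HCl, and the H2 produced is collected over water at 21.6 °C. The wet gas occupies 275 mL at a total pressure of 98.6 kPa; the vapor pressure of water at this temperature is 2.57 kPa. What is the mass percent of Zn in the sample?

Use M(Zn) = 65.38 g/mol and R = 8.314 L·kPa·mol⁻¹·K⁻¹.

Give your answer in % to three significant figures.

P(H2) = 98.6 − 2.57 = 96.03 kPa
n(H2) = PV/RT = (96.03 × 0.2750) / (8.314 × 294.75) = 0.01078 mol
n(Zn) = (1/1) × 0.01078 = 0.01078 mol
m(Zn) = 0.01078 × 65.38 = 0.7048 g
%Zn = 0.7048 / 0.906 × 100 = 77.79%

77.8 %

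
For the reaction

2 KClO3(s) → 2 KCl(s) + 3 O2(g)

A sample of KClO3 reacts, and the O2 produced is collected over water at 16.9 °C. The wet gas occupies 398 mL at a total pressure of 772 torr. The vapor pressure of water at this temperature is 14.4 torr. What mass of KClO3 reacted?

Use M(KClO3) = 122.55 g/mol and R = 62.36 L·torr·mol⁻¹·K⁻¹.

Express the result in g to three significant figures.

1.36 g

P(O2) = 772 − 14.4 = 757.6 torr
n(O2) = PV/RT = (757.6 × 0.3980) / (62.36 × 290.05) = 0.01667 mol
n(KClO3) = (2/3) × 0.01667 = 0.01111 mol
m(KClO3) = 0.01111 × 122.55 = 1.362 g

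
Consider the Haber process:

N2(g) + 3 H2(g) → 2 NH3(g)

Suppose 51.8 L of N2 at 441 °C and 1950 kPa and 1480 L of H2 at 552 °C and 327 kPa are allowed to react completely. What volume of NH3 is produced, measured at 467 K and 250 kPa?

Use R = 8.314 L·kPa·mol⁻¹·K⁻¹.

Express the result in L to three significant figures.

528 L

n(N2) = PV/RT = (1950 × 51.8) / (8.314 × 714.15) = 17.01 mol
n(H2) = PV/RT = (327 × 1480) / (8.314 × 825.15) = 70.55 mol
For 17.01 mol N2, stoichiometry requires (3/1) × 17.01 = 51.03 mol H2; 70.55 mol is available, so N2 is limiting.
n(NH3) = (2/1) × 17.01 = 34.02 mol
V(NH3) = nRT/P = 34.02 × 8.314 × 467 / 250 = 528.3 L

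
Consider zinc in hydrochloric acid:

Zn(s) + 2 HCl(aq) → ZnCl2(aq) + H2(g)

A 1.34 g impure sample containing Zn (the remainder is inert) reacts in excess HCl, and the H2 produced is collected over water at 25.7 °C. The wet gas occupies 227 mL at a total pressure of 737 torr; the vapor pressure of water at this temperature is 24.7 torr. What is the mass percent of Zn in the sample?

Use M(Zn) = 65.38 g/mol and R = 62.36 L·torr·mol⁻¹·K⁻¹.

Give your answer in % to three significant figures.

42.3 %

P(H2) = 737 − 24.7 = 712.3 torr
n(H2) = PV/RT = (712.3 × 0.2270) / (62.36 × 298.85) = 0.008676 mol
n(Zn) = (1/1) × 0.008676 = 0.008676 mol
m(Zn) = 0.008676 × 65.38 = 0.5672 g
%Zn = 0.5672 / 1.34 × 100 = 42.33%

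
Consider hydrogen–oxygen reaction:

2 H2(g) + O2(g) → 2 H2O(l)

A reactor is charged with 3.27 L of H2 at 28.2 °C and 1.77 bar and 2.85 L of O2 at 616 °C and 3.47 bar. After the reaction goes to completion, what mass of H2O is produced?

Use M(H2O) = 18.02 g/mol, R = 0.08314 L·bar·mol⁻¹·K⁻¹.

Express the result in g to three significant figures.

4.16 g

n(H2) = PV/RT = (1.77 × 3.27) / (0.08314 × 301.35) = 0.2310 mol
n(O2) = PV/RT = (3.47 × 2.85) / (0.08314 × 889.15) = 0.1338 mol
For 0.2310 mol H2, stoichiometry requires (1/2) × 0.2310 = 0.1155 mol O2; 0.1338 mol is available, so H2 is limiting.
n(H2O) = (2/2) × 0.2310 = 0.2310 mol
m(H2O) = 0.2310 × 18.02 = 4.163 g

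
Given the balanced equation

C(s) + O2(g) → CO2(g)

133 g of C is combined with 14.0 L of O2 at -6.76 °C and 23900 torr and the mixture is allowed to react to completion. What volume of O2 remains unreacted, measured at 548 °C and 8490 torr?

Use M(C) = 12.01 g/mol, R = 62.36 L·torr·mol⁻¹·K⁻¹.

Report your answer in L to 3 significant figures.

n(C) = 133 / 12.01 = 11.07 mol
n(O2) = PV/RT = (23900 × 14.0) / (62.36 × 266.39) = 20.14 mol
For 11.07 mol C, stoichiometry requires (1/1) × 11.07 = 11.07 mol O2; 20.14 mol is available, so C is limiting.
n(O2) consumed = (1/1) × 11.07 = 11.07 mol; remaining = 20.14 − 11.07 = 9.070 mol
V(O2) = nRT/P = 9.070 × 62.36 × 821.15 / 8490 = 54.71 L

54.7 L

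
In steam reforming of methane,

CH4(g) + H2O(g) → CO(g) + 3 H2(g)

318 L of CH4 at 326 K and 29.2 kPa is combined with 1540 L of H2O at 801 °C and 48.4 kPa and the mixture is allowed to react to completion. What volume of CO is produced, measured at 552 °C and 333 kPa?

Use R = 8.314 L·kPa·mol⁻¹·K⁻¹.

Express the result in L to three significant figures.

n(CH4) = PV/RT = (29.2 × 318) / (8.314 × 326) = 3.426 mol
n(H2O) = PV/RT = (48.4 × 1540) / (8.314 × 1074.15) = 8.346 mol
For 3.426 mol CH4, stoichiometry requires (1/1) × 3.426 = 3.426 mol H2O; 8.346 mol is available, so CH4 is limiting.
n(CO) = (1/1) × 3.426 = 3.426 mol
V(CO) = nRT/P = 3.426 × 8.314 × 825.15 / 333 = 70.58 L

70.6 L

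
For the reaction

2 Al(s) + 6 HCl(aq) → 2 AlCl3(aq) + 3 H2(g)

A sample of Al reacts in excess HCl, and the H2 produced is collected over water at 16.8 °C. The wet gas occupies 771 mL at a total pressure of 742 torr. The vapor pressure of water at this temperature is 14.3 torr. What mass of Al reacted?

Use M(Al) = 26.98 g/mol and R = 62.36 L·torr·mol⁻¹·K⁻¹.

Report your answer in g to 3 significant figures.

0.558 g

P(H2) = 742 − 14.3 = 727.7 torr
n(H2) = PV/RT = (727.7 × 0.7710) / (62.36 × 289.95) = 0.03103 mol
n(Al) = (2/3) × 0.03103 = 0.02069 mol
m(Al) = 0.02069 × 26.98 = 0.5582 g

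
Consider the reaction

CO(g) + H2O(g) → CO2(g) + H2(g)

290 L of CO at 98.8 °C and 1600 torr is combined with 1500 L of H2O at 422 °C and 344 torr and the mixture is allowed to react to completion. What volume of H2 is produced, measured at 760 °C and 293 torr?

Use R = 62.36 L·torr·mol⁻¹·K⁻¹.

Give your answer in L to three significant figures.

2620 L

n(CO) = PV/RT = (1600 × 290) / (62.36 × 371.95) = 20.00 mol
n(H2O) = PV/RT = (344 × 1500) / (62.36 × 695.15) = 11.90 mol
For 20.00 mol CO, stoichiometry requires (1/1) × 20.00 = 20.00 mol H2O; 11.90 mol is available, so H2O is limiting.
n(H2) = (1/1) × 11.90 = 11.90 mol
V(H2) = nRT/P = 11.90 × 62.36 × 1033.15 / 293 = 2617 L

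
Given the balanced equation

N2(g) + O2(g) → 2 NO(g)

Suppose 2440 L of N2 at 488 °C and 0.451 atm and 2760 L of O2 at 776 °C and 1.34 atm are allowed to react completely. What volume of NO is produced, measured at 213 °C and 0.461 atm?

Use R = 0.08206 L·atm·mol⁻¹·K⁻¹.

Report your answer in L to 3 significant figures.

n(N2) = PV/RT = (0.451 × 2440) / (0.08206 × 761.15) = 17.62 mol
n(O2) = PV/RT = (1.34 × 2760) / (0.08206 × 1049.15) = 42.96 mol
For 17.62 mol N2, stoichiometry requires (1/1) × 17.62 = 17.62 mol O2; 42.96 mol is available, so N2 is limiting.
n(NO) = (2/1) × 17.62 = 35.24 mol
V(NO) = nRT/P = 35.24 × 0.08206 × 486.15 / 0.461 = 3050 L

3050 L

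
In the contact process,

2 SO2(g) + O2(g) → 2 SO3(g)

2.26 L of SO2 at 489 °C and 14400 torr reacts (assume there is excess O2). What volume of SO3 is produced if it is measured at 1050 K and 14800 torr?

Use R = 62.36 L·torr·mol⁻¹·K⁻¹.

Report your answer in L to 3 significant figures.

n(SO2) = PV/RT = (14400 × 2.26) / (62.36 × 762.15) = 0.6847 mol
n(SO3) = (2/2) × 0.6847 = 0.6847 mol
V = nRT/P = 0.6847 × 62.36 × 1050 / 14800 = 3.029 L

3.03 L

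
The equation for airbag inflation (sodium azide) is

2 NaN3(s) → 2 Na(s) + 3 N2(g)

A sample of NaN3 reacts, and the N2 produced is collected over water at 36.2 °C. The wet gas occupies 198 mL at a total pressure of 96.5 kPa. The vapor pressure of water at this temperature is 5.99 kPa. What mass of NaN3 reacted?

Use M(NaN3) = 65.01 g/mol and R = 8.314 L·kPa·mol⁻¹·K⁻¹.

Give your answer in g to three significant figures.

P(N2) = 96.5 − 5.99 = 90.51 kPa
n(N2) = PV/RT = (90.51 × 0.1980) / (8.314 × 309.35) = 0.006968 mol
n(NaN3) = (2/3) × 0.006968 = 0.004645 mol
m(NaN3) = 0.004645 × 65.01 = 0.3020 g

0.302 g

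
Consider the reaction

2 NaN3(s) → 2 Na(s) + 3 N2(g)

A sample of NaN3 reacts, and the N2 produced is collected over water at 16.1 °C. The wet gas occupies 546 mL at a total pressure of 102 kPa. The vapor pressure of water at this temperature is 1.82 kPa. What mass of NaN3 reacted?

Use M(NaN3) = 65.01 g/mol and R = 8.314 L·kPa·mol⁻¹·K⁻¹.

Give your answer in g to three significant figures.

0.986 g

P(N2) = 102 − 1.82 = 100.2 kPa
n(N2) = PV/RT = (100.2 × 0.5460) / (8.314 × 289.25) = 0.02275 mol
n(NaN3) = (2/3) × 0.02275 = 0.01517 mol
m(NaN3) = 0.01517 × 65.01 = 0.9862 g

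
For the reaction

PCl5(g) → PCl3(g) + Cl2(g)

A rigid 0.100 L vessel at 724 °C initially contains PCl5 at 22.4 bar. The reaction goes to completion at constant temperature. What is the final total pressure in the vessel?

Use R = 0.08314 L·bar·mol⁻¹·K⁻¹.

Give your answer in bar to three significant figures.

Since T and V are fixed, P_final/P_initial = n_final/n_initial = 2/1.
P_final = (2/1) × 22.4 = 44.80 bar

44.8 bar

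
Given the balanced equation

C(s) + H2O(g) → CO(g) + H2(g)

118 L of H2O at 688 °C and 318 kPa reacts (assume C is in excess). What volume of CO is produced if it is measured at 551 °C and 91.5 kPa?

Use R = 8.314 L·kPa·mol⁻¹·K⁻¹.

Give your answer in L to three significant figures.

352 L

n(H2O) = PV/RT = (318 × 118) / (8.314 × 961.15) = 4.696 mol
n(CO) = (1/1) × 4.696 = 4.696 mol
V = nRT/P = 4.696 × 8.314 × 824.15 / 91.5 = 351.7 L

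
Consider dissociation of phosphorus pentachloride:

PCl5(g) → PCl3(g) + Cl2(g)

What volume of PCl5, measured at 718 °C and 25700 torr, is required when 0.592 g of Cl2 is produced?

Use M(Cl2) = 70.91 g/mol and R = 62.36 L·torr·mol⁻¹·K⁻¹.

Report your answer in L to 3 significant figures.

0.0201 L

n(Cl2) = 0.5920 / 70.91 = 0.008349 mol
n(PCl5) = (1/1) × 0.008349 = 0.008349 mol
V = nRT/P = 0.008349 × 62.36 × 991.15 / 25700 = 0.02008 L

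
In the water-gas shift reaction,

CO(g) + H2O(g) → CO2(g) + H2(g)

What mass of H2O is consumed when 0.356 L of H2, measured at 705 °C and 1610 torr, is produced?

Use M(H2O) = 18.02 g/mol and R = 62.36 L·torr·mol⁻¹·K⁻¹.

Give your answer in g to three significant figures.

n(H2) = PV/RT = (1610 × 0.356) / (62.36 × 978.15) = 0.009396 mol
n(H2O) = (1/1) × 0.009396 = 0.009396 mol
m(H2O) = 0.009396 × 18.02 = 0.1693 g

0.169 g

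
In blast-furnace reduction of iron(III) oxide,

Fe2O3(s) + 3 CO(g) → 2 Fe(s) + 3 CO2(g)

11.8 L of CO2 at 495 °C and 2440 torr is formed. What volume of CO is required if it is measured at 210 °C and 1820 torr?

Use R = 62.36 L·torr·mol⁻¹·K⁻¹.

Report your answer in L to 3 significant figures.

9.95 L

n(CO2) = PV/RT = (2440 × 11.8) / (62.36 × 768.15) = 0.6011 mol
n(CO) = (3/3) × 0.6011 = 0.6011 mol
V = nRT/P = 0.6011 × 62.36 × 483.15 / 1820 = 9.951 L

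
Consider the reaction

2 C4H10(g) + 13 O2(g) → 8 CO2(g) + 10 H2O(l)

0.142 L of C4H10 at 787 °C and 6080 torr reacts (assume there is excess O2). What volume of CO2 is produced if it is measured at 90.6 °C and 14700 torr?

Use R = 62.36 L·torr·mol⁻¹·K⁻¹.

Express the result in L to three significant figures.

n(C4H10) = PV/RT = (6080 × 0.142) / (62.36 × 1060.15) = 0.01306 mol
n(CO2) = (8/2) × 0.01306 = 0.05224 mol
V = nRT/P = 0.05224 × 62.36 × 363.75 / 14700 = 0.08061 L

0.0806 L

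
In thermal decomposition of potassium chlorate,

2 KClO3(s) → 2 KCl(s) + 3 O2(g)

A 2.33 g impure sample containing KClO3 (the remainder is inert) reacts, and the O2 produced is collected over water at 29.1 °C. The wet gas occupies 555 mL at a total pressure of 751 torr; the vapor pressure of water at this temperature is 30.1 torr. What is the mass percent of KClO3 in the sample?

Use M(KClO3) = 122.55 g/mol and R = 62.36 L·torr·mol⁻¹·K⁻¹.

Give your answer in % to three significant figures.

74.4 %

P(O2) = 751 − 30.1 = 720.9 torr
n(O2) = PV/RT = (720.9 × 0.5550) / (62.36 × 302.25) = 0.02123 mol
n(KClO3) = (2/3) × 0.02123 = 0.01415 mol
m(KClO3) = 0.01415 × 122.55 = 1.734 g
%KClO3 = 1.734 / 2.33 × 100 = 74.42%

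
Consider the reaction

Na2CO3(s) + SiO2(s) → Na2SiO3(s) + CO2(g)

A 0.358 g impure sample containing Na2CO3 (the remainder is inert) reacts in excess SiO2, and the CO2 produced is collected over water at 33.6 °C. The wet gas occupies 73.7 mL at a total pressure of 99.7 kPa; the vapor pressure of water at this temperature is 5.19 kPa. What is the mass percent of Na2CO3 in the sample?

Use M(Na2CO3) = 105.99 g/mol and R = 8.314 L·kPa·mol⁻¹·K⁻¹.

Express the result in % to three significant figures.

P(CO2) = 99.7 − 5.19 = 94.51 kPa
n(CO2) = PV/RT = (94.51 × 0.07370) / (8.314 × 306.75) = 0.002731 mol
n(Na2CO3) = (1/1) × 0.002731 = 0.002731 mol
m(Na2CO3) = 0.002731 × 105.99 = 0.2895 g
%Na2CO3 = 0.2895 / 0.358 × 100 = 80.87%

80.9 %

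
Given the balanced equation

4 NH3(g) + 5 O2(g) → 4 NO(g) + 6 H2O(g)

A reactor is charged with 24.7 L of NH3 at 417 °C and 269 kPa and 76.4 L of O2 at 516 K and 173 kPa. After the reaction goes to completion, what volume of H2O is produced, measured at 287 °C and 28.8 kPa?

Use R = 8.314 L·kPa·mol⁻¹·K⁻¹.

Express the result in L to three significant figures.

281 L

n(NH3) = PV/RT = (269 × 24.7) / (8.314 × 690.15) = 1.158 mol
n(O2) = PV/RT = (173 × 76.4) / (8.314 × 516) = 3.081 mol
For 1.158 mol NH3, stoichiometry requires (5/4) × 1.158 = 1.447 mol O2; 3.081 mol is available, so NH3 is limiting.
n(H2O) = (6/4) × 1.158 = 1.737 mol
V(H2O) = nRT/P = 1.737 × 8.314 × 560.15 / 28.8 = 280.9 L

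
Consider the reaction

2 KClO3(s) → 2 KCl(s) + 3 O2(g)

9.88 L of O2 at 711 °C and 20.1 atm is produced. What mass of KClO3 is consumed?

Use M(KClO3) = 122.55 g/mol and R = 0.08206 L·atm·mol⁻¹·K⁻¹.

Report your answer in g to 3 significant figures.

201 g

n(O2) = PV/RT = (20.1 × 9.88) / (0.08206 × 984.15) = 2.459 mol
n(KClO3) = (2/3) × 2.459 = 1.639 mol
m(KClO3) = 1.639 × 122.55 = 200.9 g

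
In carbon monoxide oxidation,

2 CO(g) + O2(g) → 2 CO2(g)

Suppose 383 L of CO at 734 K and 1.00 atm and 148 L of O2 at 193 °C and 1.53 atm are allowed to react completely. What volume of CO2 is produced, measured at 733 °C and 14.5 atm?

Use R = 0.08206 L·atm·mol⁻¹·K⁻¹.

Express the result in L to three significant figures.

36.2 L

n(CO) = PV/RT = (1.00 × 383) / (0.08206 × 734) = 6.359 mol
n(O2) = PV/RT = (1.53 × 148) / (0.08206 × 466.15) = 5.920 mol
For 6.359 mol CO, stoichiometry requires (1/2) × 6.359 = 3.179 mol O2; 5.920 mol is available, so CO is limiting.
n(CO2) = (2/2) × 6.359 = 6.359 mol
V(CO2) = nRT/P = 6.359 × 0.08206 × 1006.15 / 14.5 = 36.21 L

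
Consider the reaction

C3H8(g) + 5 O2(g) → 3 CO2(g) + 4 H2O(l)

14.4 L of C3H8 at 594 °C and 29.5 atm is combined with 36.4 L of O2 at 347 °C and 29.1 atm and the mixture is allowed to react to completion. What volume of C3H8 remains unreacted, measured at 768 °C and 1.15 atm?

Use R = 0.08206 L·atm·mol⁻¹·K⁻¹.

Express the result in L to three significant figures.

n(C3H8) = PV/RT = (29.5 × 14.4) / (0.08206 × 867.15) = 5.970 mol
n(O2) = PV/RT = (29.1 × 36.4) / (0.08206 × 620.15) = 20.81 mol
For 5.970 mol C3H8, stoichiometry requires (5/1) × 5.970 = 29.85 mol O2; 20.81 mol is available, so O2 is limiting.
n(C3H8) consumed = (1/5) × 20.81 = 4.162 mol; remaining = 5.970 − 4.162 = 1.808 mol
V(C3H8) = nRT/P = 1.808 × 0.08206 × 1041.15 / 1.15 = 134.3 L

134 L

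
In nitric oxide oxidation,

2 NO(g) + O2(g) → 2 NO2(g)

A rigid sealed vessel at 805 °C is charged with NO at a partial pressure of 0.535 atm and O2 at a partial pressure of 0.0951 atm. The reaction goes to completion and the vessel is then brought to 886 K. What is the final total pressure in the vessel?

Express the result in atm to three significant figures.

0.440 atm

At constant V, partial pressures at 805 °C are proportional to moles, so apply stoichiometry directly to pressures.
P(O2) required for 0.535 atm of NO = (1/2) × 0.535 = 0.2675 atm; available 0.0951 atm, so O2 is limiting.
P(NO) remaining = 0.535 − (2/1) × 0.0951 = 0.3448 atm
P(gaseous products) = (2)/1 × 0.0951 = 0.1902 atm
P_total at 805 °C = 0.3448 + 0.1902 = 0.5350 atm
Scaling to 886 K: P = 0.5350 × 886/1078.15 = 0.4397 atm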